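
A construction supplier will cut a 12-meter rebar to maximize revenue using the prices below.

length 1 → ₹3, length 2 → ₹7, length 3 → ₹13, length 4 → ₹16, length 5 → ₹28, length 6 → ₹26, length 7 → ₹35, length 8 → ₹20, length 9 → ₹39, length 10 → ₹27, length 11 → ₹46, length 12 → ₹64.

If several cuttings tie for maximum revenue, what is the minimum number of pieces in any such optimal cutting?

1

Build r[k] bottom-up: r[k] = max over allowed piece i of (p[i] + r[k−i]).
r[1] = 3
r[2] = 7
r[3] = 13
r[4] = 16  (first piece 1, then r[3]=13)
r[5] = 28
r[6] = 31  (first piece 1, then r[5]=28)
r[7] = 35  (first piece 2, then r[5]=28)
r[8] = 41  (first piece 3, then r[5]=28)
r[9] = 44  (first piece 1, then r[8]=41)
r[10] = 56  (first piece 5, then r[5]=28)
r[11] = 59  (first piece 1, then r[10]=56)
r[12] = 64
Maximum revenue is ₹64.
Now minimize piece count subject to staying optimal: for each k, pieces[k] = 1 + min over i with p[i]+r[k−i]=r[k] of pieces[k−i].
pieces[9] = 2
pieces[10] = 2
pieces[11] = 3
pieces[12] = 1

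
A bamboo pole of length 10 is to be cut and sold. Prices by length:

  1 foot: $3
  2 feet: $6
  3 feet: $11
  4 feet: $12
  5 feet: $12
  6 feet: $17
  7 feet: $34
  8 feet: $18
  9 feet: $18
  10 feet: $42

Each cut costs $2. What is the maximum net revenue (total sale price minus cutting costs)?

43

Build v[k] bottom-up: v[k] = max over allowed piece i of (p[i] + v[k−i]) − 2 per cut.
v[1] = 3
v[2] = 6
v[3] = 11
v[4] = 12  (first piece 1, then v[3]=11)
v[5] = 15  (first piece 2, then v[3]=11)
v[6] = 20  (first piece 3, then v[3]=11)
v[7] = 34
v[8] = 35  (first piece 1, then v[7]=34)
v[9] = 38  (first piece 2, then v[7]=34)
v[10] = 43  (first piece 3, then v[7]=34)
One optimal plan: pieces 7 + 3 (1 cut) → $45 − $2 = $43.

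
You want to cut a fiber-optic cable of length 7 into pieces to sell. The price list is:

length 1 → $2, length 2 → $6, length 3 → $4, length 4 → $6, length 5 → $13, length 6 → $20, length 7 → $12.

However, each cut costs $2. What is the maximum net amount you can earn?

20

Consider every possible first cut. net[k] is the best of p[i]+net[k−i] over all sellable i≤k, charging 2 whenever i<k.
net[1] = 2
net[2] = 6
net[3] = 6  (first piece 1, then net[2]=6)
net[4] = 10  (first piece 2, then net[2]=6)
net[5] = 13
net[6] = 20
net[7] = 20  (first piece 1, then net[6]=20)
One optimal plan: pieces 6 + 1 (1 cut) → $22 − $2 = $20.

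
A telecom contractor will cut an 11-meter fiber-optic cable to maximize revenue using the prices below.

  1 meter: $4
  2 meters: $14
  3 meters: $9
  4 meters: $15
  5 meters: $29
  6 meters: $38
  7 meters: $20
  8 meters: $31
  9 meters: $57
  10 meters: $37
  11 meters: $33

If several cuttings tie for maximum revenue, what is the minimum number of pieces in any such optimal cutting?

Consider every possible first cut. r[k] is the best of p[i]+r[k−i] over all sellable i≤k.
r[1] = 4
r[2] = 14
r[3] = 18  (first piece 1, then r[2]=14)
r[4] = 28  (first piece 2, then r[2]=14)
r[5] = 32  (first piece 1, then r[4]=28)
r[6] = 42  (first piece 2, then r[4]=28)
r[7] = 46  (first piece 1, then r[6]=42)
r[8] = 56  (first piece 2, then r[6]=42)
r[9] = 60  (first piece 1, then r[8]=56)
r[10] = 70  (first piece 2, then r[8]=56)
r[11] = 74  (first piece 1, then r[10]=70)
Maximum revenue is $74.
Now minimize piece count subject to staying optimal: for each k, pieces[k] = 1 + min over i with p[i]+r[k−i]=r[k] of pieces[k−i].
pieces[8] = 4
pieces[9] = 5
pieces[10] = 5
pieces[11] = 6

6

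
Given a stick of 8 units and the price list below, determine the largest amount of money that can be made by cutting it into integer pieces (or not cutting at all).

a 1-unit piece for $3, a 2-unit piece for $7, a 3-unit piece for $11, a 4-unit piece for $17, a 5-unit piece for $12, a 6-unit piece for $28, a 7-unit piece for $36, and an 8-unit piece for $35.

Let v[k] be the best obtainable value from length k. For each k, try every first piece i and keep the best of price[i] + v[k−i].
v[1] = 3
v[2] = max(3+3, 7+0) = 7
v[3] = max(3+7, 7+3, 11+0) = 11
v[4] = max(3+11, 7+7, 11+3, 17+0) = 17
v[5] = max(3+17, 7+11, 11+7, 17+3, 12+0) = 20
v[6] = max(3+20, 7+17, 11+11, 17+7, 12+3, 28+0) = 28
v[7] = max(3+28, 7+20, 11+17, …, 28+3, 36+0) = 36
v[8] = max(3+36, 7+28, 11+20, …, 36+3, 35+0) = 39
One optimal cutting: 7 + 1 → $36 + $3 = $39.

39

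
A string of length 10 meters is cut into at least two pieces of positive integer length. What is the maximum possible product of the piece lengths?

36

Let P[k] be the best product for length k (with at least one cut). For each first piece i, the rest contributes max(k−i, P[k−i]).
P[2] = 1·max(1,0) = 1·1 = 1
P[3] = 1·max(2,1) = 1·2 = 2
P[4] = 2·max(2,1) = 2·2 = 4
P[5] = 2·max(3,2) = 2·3 = 6
P[6] = 3·max(3,2) = 3·3 = 9
P[7] = 2·max(5,6) = 2·6 = 12
P[8] = 2·max(6,9) = 2·9 = 18
P[9] = 3·max(6,9) = 3·9 = 27
P[10] = 2·max(8,18) = 2·18 = 36
One optimal split: 3 + 3 + 2 + 2; product 3·3·2·2 = 36.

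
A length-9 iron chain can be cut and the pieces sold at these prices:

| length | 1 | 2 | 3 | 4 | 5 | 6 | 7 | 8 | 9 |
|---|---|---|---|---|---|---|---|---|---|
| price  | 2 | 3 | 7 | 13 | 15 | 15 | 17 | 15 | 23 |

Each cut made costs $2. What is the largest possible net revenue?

26

Let net[k] be the best obtainable value from length k. For each k, try every first piece i and keep the best of price[i] + net[k−i] minus the 2 cut fee when i<k.
net[1] = 2
net[2] = max(2+2-2, 3+0) = 3
net[3] = max(2+3-2, 3+2-2, 7+0) = 7
net[4] = max(2+7-2, 3+3-2, 7+2-2, 13+0) = 13
net[5] = max(2+13-2, 3+7-2, 7+3-2, 13+2-2, 15+0) = 15
net[6] = max(2+15-2, 3+13-2, 7+7-2, 13+3-2, 15+2-2, 15+0) = 15
net[7] = max(2+15-2, 3+15-2, 7+13-2, …, 15+2-2, 17+0) = 18
net[8] = max(2+18-2, 3+15-2, 7+15-2, …, 17+2-2, 15+0) = 24
net[9] = max(2+24-2, 3+18-2, 7+15-2, …, 15+2-2, 23+0) = 26
One optimal plan: pieces 5 + 4 (1 cut) → $28 − $2 = $26.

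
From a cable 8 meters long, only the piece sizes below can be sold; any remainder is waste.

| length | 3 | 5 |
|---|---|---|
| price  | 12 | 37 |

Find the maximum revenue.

49

Let f[k] be the best obtainable value from length k. For each k, try every first piece i and keep the best of price[i] + f[k−i].
f[1] = 0
f[2] = 0
f[3] = 12
f[4] = 12
f[5] = max(12+0, 37+0) = 37
f[6] = max(12+12, 37+0) = 37
f[7] = max(12+12, 37+0) = 37
f[8] = max(12+37, 37+12) = 49
One optimal cutting: 5 + 3 → €49.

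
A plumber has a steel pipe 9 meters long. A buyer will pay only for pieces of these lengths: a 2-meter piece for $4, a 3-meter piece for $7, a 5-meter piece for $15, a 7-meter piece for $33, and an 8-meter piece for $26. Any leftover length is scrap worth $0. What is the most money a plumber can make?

Let f[k] be the best obtainable value from length k. For each k, try every first piece i and keep the best of price[i] + f[k−i].
f[1] = 0
f[2] = 4
f[3] = 7
f[4] = 8  (first piece 2, then f[2]=4)
f[5] = 15
f[6] = 15
f[7] = 33
f[8] = 33
f[9] = 37  (first piece 2, then f[7]=33)
One optimal cutting: 7 + 2 → $37.

37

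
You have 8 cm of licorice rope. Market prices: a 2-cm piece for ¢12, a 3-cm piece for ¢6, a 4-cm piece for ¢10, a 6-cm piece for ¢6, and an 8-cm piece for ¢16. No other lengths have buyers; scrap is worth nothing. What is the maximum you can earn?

Build r[k] bottom-up: r[k] = max over allowed piece i of (p[i] + r[k−i]).
r[1] = 0
r[2] = 12
r[3] = 12
r[4] = 24  (first piece 2, then r[2]=12)
r[5] = 24
r[6] = 36  (first piece 2, then r[4]=24)
r[7] = 36
r[8] = 48  (first piece 2, then r[6]=36)
One optimal cutting: 2 + 2 + 2 + 2 → ¢48.

48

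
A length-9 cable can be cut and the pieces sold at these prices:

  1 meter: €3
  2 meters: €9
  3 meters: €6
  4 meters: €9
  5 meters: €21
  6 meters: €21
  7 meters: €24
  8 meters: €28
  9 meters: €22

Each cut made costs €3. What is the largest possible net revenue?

Let net[k] be the best obtainable value from length k. For each k, try every first piece i and keep the best of price[i] + net[k−i] minus the 3 cut fee when i<k.
net[1] = 3
net[2] = max(3+3-3, 9+0) = 9
net[3] = max(3+9-3, 9+3-3, 6+0) = 9
net[4] = max(3+9-3, 9+9-3, 6+3-3, 9+0) = 15
net[5] = max(3+15-3, 9+9-3, 6+9-3, 9+3-3, 21+0) = 21
net[6] = max(3+21-3, 9+15-3, 6+9-3, 9+9-3, 21+3-3, 21+0) = 21
net[7] = max(3+21-3, 9+21-3, 6+15-3, …, 21+3-3, 24+0) = 27
net[8] = max(3+27-3, 9+21-3, 6+21-3, …, 24+3-3, 28+0) = 28
net[9] = max(3+28-3, 9+27-3, 6+21-3, …, 28+3-3, 22+0) = 33
One optimal plan: pieces 5 + 2 + 2 (2 cuts) → €39 − €6 = €33.

33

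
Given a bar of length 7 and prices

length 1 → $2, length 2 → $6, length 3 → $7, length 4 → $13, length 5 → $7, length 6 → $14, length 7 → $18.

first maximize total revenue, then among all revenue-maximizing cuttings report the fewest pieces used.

3

Consider every possible first cut. r[k] is the best of p[i]+r[k−i] over all sellable i≤k.
r[1] = 2
r[2] = 6
r[3] = 8  (first piece 1, then r[2]=6)
r[4] = 13
r[5] = 15  (first piece 1, then r[4]=13)
r[6] = 19  (first piece 2, then r[4]=13)
r[7] = 21  (first piece 1, then r[6]=19)
Maximum revenue is $21.
Now minimize piece count subject to staying optimal: for each k, pieces[k] = 1 + min over i with p[i]+r[k−i]=r[k] of pieces[k−i].
pieces[4] = 1
pieces[5] = 2
pieces[6] = 2
pieces[7] = 3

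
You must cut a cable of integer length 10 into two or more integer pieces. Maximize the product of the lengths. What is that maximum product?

36

Fill m[k] for k=2..10: at each k try every first piece i and multiply by the better of (k−i) uncut or m[k−i].
m[2] = 1*max(1,0) = 1*1 = 1
m[3] = 1*max(2,1) = 1*2 = 2
m[4] = 2*max(2,1) = 2*2 = 4
m[5] = 2*max(3,2) = 2*3 = 6
m[6] = 3*max(3,2) = 3*3 = 9
m[7] = 2*max(5,6) = 2*6 = 12
m[8] = 2*max(6,9) = 2*9 = 18
m[9] = 3*max(6,9) = 3*9 = 27
m[10] = 2*max(8,18) = 2*18 = 36
One optimal split: 3 + 3 + 2 + 2; product 3*3*2*2 = 36.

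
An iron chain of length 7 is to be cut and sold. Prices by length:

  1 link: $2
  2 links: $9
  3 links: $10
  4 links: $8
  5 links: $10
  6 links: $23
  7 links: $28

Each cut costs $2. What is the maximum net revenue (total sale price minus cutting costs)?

Build net[k] bottom-up: net[k] = max over allowed piece i of (p[i] + net[k−i]) − 2 per cut.
net[1] = 2
net[2] = 9
net[3] = 10
net[4] = 16  (first piece 2, then net[2]=9)
net[5] = 17  (first piece 2, then net[3]=10)
net[6] = 23  (first piece 2, then net[4]=16)
net[7] = 28
Best is to make no cuts and sell whole for $28.

28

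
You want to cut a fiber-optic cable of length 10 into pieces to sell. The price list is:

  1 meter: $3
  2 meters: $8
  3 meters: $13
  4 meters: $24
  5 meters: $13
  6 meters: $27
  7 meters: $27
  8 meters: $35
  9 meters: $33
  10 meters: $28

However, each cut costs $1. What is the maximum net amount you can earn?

Let v[k] be the best obtainable value from length k. For each k, try every first piece i and keep the best of price[i] + v[k−i] minus the 1 cut fee when i<k.
v[1] = 3
v[2] = 8
v[3] = 13
v[4] = 24
v[5] = 26  (first piece 1, then v[4]=24)
v[6] = 31  (first piece 2, then v[4]=24)
v[7] = 36  (first piece 3, then v[4]=24)
v[8] = 47  (first piece 4, then v[4]=24)
v[9] = 49  (first piece 1, then v[8]=47)
v[10] = 54  (first piece 2, then v[8]=47)
One optimal plan: pieces 4 + 4 + 2 (2 cuts) → $56 − $2 = $54.

54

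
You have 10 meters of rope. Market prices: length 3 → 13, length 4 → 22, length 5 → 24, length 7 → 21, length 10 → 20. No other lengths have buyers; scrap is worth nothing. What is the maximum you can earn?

48

Consider every possible first cut. r[k] is the best of p[i]+r[k−i] over all sellable i≤k.
r[1] = 0
r[2] = 0
r[3] = 13
r[4] = 22
r[5] = 24
r[6] = 26  (first piece 3, then r[3]=13)
r[7] = 35  (first piece 3, then r[4]=22)
r[8] = 44  (first piece 4, then r[4]=22)
r[9] = 46  (first piece 4, then r[5]=24)
r[10] = 48  (first piece 3, then r[7]=35)
One optimal cutting: 4 + 3 + 3 → 48.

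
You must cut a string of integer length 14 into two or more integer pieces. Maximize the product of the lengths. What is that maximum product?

162

Define f[k] = max over 1≤i<k of i · max(k−i, f[k−i]); the inner max lets the remainder stay uncut if that's better.
Small cases: f[2]=1, f[3]=2, f[4]=4, f[5]=6, f[6]=9, f[7]=12, f[8]=18, f[9]=27.
f[10] = 2*max(8,18) = 2*18 = 36
f[11] = 2*max(9,27) = 2*27 = 54
f[12] = 3*max(9,27) = 3*27 = 81
f[13] = 2*max(11,54) = 2*54 = 108
f[14] = 2*max(12,81) = 2*81 = 162
One optimal split: 3 + 3 + 3 + 3 + 2; product 3*3*3*3*2 = 162.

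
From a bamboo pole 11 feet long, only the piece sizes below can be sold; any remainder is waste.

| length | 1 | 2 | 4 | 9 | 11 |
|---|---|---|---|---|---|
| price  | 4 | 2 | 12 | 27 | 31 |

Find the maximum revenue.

Build f[k] bottom-up: f[k] = max over allowed piece i of (p[i] + f[k−i]).
f[1] = 4
f[2] = 8  (first piece 1, then f[1]=4)
f[3] = 12  (first piece 1, then f[2]=8)
f[4] = 16  (first piece 1, then f[3]=12)
f[5] = 20  (first piece 1, then f[4]=16)
f[6] = 24  (first piece 1, then f[5]=20)
f[7] = 28  (first piece 1, then f[6]=24)
f[8] = 32  (first piece 1, then f[7]=28)
f[9] = 36  (first piece 1, then f[8]=32)
f[10] = 40  (first piece 1, then f[9]=36)
f[11] = 44  (first piece 1, then f[10]=40)
One optimal cutting: 1 + 1 + 1 + 1 + 1 + 1 + 1 + 1 + 1 + 1 + 1 → $44.

44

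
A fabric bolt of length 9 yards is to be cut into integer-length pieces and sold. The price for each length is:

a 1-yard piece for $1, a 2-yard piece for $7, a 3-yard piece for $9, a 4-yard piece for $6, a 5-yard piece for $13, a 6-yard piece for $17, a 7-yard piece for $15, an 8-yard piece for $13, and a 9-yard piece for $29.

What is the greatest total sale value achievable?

30

Consider every possible first cut. v[k] is the best of p[i]+v[k−i] over all sellable i≤k.
v[1] = 1
v[2] = max(1+1, 7+0) = 7
v[3] = max(1+7, 7+1, 9+0) = 9
v[4] = max(1+9, 7+7, 9+1, 6+0) = 14
v[5] = max(1+14, 7+9, 9+7, 6+1, 13+0) = 16
v[6] = max(1+16, 7+14, 9+9, 6+7, 13+1, 17+0) = 21
v[7] = max(1+21, 7+16, 9+14, …, 17+1, 15+0) = 23
v[8] = max(1+23, 7+21, 9+16, …, 15+1, 13+0) = 28
v[9] = max(1+28, 7+23, 9+21, …, 13+1, 29+0) = 30
One optimal cutting: 3 + 2 + 2 + 2 → $9 + $7 + $7 + $7 = $30.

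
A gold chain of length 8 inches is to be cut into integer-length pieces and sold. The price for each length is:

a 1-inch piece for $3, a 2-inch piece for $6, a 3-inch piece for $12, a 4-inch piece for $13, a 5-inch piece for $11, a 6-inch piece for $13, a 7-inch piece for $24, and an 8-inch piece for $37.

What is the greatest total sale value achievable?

Consider every possible first cut. r[k] is the best of p[i]+r[k−i] over all sellable i≤k.
r[1] = 3
r[2] = 6  (first piece 1, then r[1]=3)
r[3] = 12
r[4] = 15  (first piece 1, then r[3]=12)
r[5] = 18  (first piece 1, then r[4]=15)
r[6] = 24  (first piece 3, then r[3]=12)
r[7] = 27  (first piece 1, then r[6]=24)
r[8] = 37
Best is to sell the whole 8-inch piece uncut for $37.

37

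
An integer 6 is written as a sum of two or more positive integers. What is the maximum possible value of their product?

Define g[k] = max over 1≤i<k of i · max(k−i, g[k−i]); the inner max lets the remainder stay uncut if that's better.
g[2] = 1·max(1,0) = 1·1 = 1
g[3] = 1·max(2,1) = 1·2 = 2
g[4] = 2·max(2,1) = 2·2 = 4
g[5] = 2·max(3,2) = 2·3 = 6
g[6] = 3·max(3,2) = 3·3 = 9
One optimal split: 3 + 3; product 3·3 = 9.

9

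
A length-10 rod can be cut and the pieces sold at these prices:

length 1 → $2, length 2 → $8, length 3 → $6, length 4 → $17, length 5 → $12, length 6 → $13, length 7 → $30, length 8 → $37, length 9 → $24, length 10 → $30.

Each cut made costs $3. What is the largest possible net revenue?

42

Let net[k] be the best obtainable value from length k. For each k, try every first piece i and keep the best of price[i] + net[k−i] minus the 3 cut fee when i<k.
net[1] = 2
net[2] = 8
net[3] = 7  (first piece 1, then net[2]=8)
net[4] = 17
net[5] = 16  (first piece 1, then net[4]=17)
net[6] = 22  (first piece 2, then net[4]=17)
net[7] = 30
net[8] = 37
net[9] = 36  (first piece 1, then net[8]=37)
net[10] = 42  (first piece 2, then net[8]=37)
One optimal plan: pieces 8 + 2 (1 cut) → $45 − $3 = $42.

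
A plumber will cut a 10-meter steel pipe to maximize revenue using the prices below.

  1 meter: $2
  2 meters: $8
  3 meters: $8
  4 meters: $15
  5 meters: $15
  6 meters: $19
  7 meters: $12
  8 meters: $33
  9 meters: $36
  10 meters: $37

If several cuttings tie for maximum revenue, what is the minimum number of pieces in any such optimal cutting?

2

Consider every possible first cut. r[k] is the best of p[i]+r[k−i] over all sellable i≤k.
r[1] = 2
r[2] = 8
r[3] = 10  (first piece 1, then r[2]=8)
r[4] = 16  (first piece 2, then r[2]=8)
r[5] = 18  (first piece 1, then r[4]=16)
r[6] = 24  (first piece 2, then r[4]=16)
r[7] = 26  (first piece 1, then r[6]=24)
r[8] = 33
r[9] = 36
r[10] = 41  (first piece 2, then r[8]=33)
Maximum revenue is $41.
Now minimize piece count subject to staying optimal: for each k, pieces[k] = 1 + min over i with p[i]+r[k−i]=r[k] of pieces[k−i].
pieces[7] = 4
pieces[8] = 1
pieces[9] = 1
pieces[10] = 2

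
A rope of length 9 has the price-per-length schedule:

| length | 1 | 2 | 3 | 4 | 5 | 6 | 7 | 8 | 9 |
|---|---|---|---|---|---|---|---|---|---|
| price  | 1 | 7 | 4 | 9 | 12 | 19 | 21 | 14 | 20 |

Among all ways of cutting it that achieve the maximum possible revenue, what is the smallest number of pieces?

Consider every possible first cut. r[k] is the best of p[i]+r[k−i] over all sellable i≤k.
r[1] = 1
r[2] = max(1+1, 7+0) = 7
r[3] = max(1+7, 7+1, 4+0) = 8
r[4] = max(1+8, 7+7, 4+1, 9+0) = 14
r[5] = max(1+14, 7+8, 4+7, 9+1, 12+0) = 15
r[6] = max(1+15, 7+14, 4+8, 9+7, 12+1, 19+0) = 21
r[7] = max(1+21, 7+15, 4+14, …, 19+1, 21+0) = 22
r[8] = max(1+22, 7+21, 4+15, …, 21+1, 14+0) = 28
r[9] = max(1+28, 7+22, 4+21, …, 14+1, 20+0) = 29
Maximum revenue is $29.
Now minimize piece count subject to staying optimal: for each k, pieces[k] = 1 + min over i with p[i]+r[k−i]=r[k] of pieces[k−i].
pieces[6] = 3
pieces[7] = 4
pieces[8] = 4
pieces[9] = 5

5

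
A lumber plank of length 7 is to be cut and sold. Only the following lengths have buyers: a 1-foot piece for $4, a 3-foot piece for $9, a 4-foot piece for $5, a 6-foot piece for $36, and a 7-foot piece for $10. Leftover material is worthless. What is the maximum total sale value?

Build r[k] bottom-up: r[k] = max over allowed piece i of (p[i] + r[k−i]).
r[1] = 4
r[2] = 8  (first piece 1, then r[1]=4)
r[3] = max(4+8, 9+0) = 12
r[4] = max(4+12, 9+4, 5+0) = 16
r[5] = max(4+16, 9+8, 5+4) = 20
r[6] = max(4+20, 9+12, 5+8, 36+0) = 36
r[7] = max(4+36, 9+16, 5+12, 36+4, 10+0) = 40
One optimal cutting: 6 + 1 → $40.

40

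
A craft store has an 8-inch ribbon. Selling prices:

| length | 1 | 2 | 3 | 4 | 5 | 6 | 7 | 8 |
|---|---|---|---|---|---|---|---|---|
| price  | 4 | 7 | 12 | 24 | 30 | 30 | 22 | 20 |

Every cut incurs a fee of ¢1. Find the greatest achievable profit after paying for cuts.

Consider every possible first cut. r[k] is the best of p[i]+r[k−i] over all sellable i≤k, charging 1 whenever i<k.
r[1] = 4
r[2] = max(4+4-1, 7+0) = 7
r[3] = max(4+7-1, 7+4-1, 12+0) = 12
r[4] = max(4+12-1, 7+7-1, 12+4-1, 24+0) = 24
r[5] = max(4+24-1, 7+12-1, 12+7-1, 24+4-1, 30+0) = 30
r[6] = max(4+30-1, 7+24-1, 12+12-1, 24+7-1, 30+4-1, 30+0) = 33
r[7] = max(4+33-1, 7+30-1, 12+24-1, …, 30+4-1, 22+0) = 36
r[8] = max(4+36-1, 7+33-1, 12+30-1, …, 22+4-1, 20+0) = 47
One optimal plan: pieces 4 + 4 (1 cut) → ¢48 − ¢1 = ¢47.

47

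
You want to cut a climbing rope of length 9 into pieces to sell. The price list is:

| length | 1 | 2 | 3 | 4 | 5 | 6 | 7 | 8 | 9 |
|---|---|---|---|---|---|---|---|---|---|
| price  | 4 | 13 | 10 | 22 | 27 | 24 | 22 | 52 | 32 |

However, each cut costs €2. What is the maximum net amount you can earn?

Consider every possible first cut. v[k] is the best of p[i]+v[k−i] over all sellable i≤k, charging 2 whenever i<k.
v[1] = 4
v[2] = 13
v[3] = 15  (first piece 1, then v[2]=13)
v[4] = 24  (first piece 2, then v[2]=13)
v[5] = 27
v[6] = 35  (first piece 2, then v[4]=24)
v[7] = 38  (first piece 2, then v[5]=27)
v[8] = 52
v[9] = 54  (first piece 1, then v[8]=52)
One optimal plan: pieces 8 + 1 (1 cut) → €56 − €2 = €54.

54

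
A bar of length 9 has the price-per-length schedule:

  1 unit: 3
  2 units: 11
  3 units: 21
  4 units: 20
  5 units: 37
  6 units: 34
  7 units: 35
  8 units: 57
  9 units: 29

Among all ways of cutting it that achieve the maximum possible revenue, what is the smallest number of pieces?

Consider every possible first cut. r[k] is the best of p[i]+r[k−i] over all sellable i≤k.
r[1] = 3
r[2] = max(3+3, 11+0) = 11
r[3] = max(3+11, 11+3, 21+0) = 21
r[4] = max(3+21, 11+11, 21+3, 20+0) = 24
r[5] = max(3+24, 11+21, 21+11, 20+3, 37+0) = 37
r[6] = max(3+37, 11+24, 21+21, 20+11, 37+3, 34+0) = 42
r[7] = max(3+42, 11+37, 21+24, …, 34+3, 35+0) = 48
r[8] = max(3+48, 11+42, 21+37, …, 35+3, 57+0) = 58
r[9] = max(3+58, 11+48, 21+42, …, 57+3, 29+0) = 63
Maximum revenue is 63.
Now minimize piece count subject to staying optimal: for each k, pieces[k] = 1 + min over i with p[i]+r[k−i]=r[k] of pieces[k−i].
pieces[6] = 2
pieces[7] = 2
pieces[8] = 2
pieces[9] = 3

3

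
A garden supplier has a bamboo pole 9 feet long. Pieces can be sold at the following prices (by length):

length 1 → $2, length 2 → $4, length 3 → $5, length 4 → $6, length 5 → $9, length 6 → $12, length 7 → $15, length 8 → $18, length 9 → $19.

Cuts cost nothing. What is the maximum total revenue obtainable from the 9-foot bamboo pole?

20

Let r[k] be the best obtainable value from length k. For each k, try every first piece i and keep the best of price[i] + r[k−i].
r[1] = 2
r[2] = max(2+2, 4+0) = 4
r[3] = max(2+4, 4+2, 5+0) = 6
r[4] = max(2+6, 4+4, 5+2, 6+0) = 8
r[5] = max(2+8, 4+6, 5+4, 6+2, 9+0) = 10
r[6] = max(2+10, 4+8, 5+6, 6+4, 9+2, 12+0) = 12
r[7] = max(2+12, 4+10, 5+8, …, 12+2, 15+0) = 15
r[8] = max(2+15, 4+12, 5+10, …, 15+2, 18+0) = 18
r[9] = max(2+18, 4+15, 5+12, …, 18+2, 19+0) = 20
One optimal cutting: 8 + 1 → $18 + $2 = $20.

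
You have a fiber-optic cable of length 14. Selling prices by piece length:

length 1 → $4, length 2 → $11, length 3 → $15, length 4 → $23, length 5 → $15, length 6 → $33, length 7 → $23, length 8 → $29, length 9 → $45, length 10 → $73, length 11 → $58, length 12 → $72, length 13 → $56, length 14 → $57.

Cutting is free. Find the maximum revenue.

96

Let v[k] be the best obtainable value from length k. For each k, try every first piece i and keep the best of price[i] + v[k−i].
v[1] = 4
v[2] = 11
v[3] = 15  (first piece 1, then v[2]=11)
v[4] = 23
v[5] = 27  (first piece 1, then v[4]=23)
v[6] = 34  (first piece 2, then v[4]=23)
v[7] = 38  (first piece 1, then v[6]=34)
v[8] = 46  (first piece 4, then v[4]=23)
v[9] = 50  (first piece 1, then v[8]=46)
v[10] = 73
v[11] = 77  (first piece 1, then v[10]=73)
v[12] = 84  (first piece 2, then v[10]=73)
v[13] = 88  (first piece 1, then v[12]=84)
v[14] = 96  (first piece 4, then v[10]=73)
One optimal cutting: 10 + 4 → $73 + $23 = $96.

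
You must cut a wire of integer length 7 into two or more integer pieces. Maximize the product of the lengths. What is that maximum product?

Fill prod[k] for k=2..7: at each k try every first piece i and multiply by the better of (k−i) uncut or prod[k−i].
prod[2] = 1·max(1,0) = 1·1 = 1
prod[3] = 1·max(2,1) = 1·2 = 2
prod[4] = 2·max(2,1) = 2·2 = 4
prod[5] = 2·max(3,2) = 2·3 = 6
prod[6] = 3·max(3,2) = 3·3 = 9
prod[7] = 2·max(5,6) = 2·6 = 12
One optimal split: 3 + 2 + 2; product 3·2·2 = 12.

12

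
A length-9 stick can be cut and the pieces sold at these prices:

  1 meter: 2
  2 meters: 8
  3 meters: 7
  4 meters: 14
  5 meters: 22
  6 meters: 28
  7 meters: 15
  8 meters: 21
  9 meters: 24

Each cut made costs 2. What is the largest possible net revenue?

34

Let net[k] be the best obtainable value from length k. For each k, try every first piece i and keep the best of price[i] + net[k−i] minus the 2 cut fee when i<k.
net[1] = 2
net[2] = max(2+2-2, 8+0) = 8
net[3] = max(2+8-2, 8+2-2, 7+0) = 8
net[4] = max(2+8-2, 8+8-2, 7+2-2, 14+0) = 14
net[5] = max(2+14-2, 8+8-2, 7+8-2, 14+2-2, 22+0) = 22
net[6] = max(2+22-2, 8+14-2, 7+8-2, 14+8-2, 22+2-2, 28+0) = 28
net[7] = max(2+28-2, 8+22-2, 7+14-2, …, 28+2-2, 15+0) = 28
net[8] = max(2+28-2, 8+28-2, 7+22-2, …, 15+2-2, 21+0) = 34
net[9] = max(2+34-2, 8+28-2, 7+28-2, …, 21+2-2, 24+0) = 34
One optimal plan: pieces 6 + 2 + 1 (2 cuts) → 38 − 4 = 34.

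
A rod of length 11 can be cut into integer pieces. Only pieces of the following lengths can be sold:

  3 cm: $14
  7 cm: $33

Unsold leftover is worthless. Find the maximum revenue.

47

Let r[k] be the best obtainable value from length k. For each k, try every first piece i and keep the best of price[i] + r[k−i].
r[1] = 0
r[2] = 0
r[3] = 14
r[4] = 14
r[5] = 14
r[6] = 28  (first piece 3, then r[3]=14)
r[7] = max(14+14, 33+0) = 33
r[8] = max(14+14, 33+0) = 33
r[9] = max(14+28, 33+0) = 42
r[10] = max(14+33, 33+14) = 47
r[11] = max(14+33, 33+14) = 47
One optimal cutting: pieces 7 + 3 with 1 cm of scrap → $47.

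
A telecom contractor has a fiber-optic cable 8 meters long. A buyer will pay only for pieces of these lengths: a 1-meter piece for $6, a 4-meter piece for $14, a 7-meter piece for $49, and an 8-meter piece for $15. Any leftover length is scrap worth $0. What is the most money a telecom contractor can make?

Build r[k] bottom-up: r[k] = max over allowed piece i of (p[i] + r[k−i]).
r[1] = 6
r[2] = 12  (first piece 1, then r[1]=6)
r[3] = 18  (first piece 1, then r[2]=12)
r[4] = max(6+18, 14+0) = 24
r[5] = max(6+24, 14+6) = 30
r[6] = max(6+30, 14+12) = 36
r[7] = max(6+36, 14+18, 49+0) = 49
r[8] = max(6+49, 14+24, 49+6, 15+0) = 55
One optimal cutting: 7 + 1 → $55.

55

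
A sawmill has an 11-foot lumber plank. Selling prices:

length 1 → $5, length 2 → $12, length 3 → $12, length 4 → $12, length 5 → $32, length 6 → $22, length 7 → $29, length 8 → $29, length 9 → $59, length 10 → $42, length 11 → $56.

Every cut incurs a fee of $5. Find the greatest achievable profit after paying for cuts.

66

Let net[k] be the best obtainable value from length k. For each k, try every first piece i and keep the best of price[i] + net[k−i] minus the 5 cut fee when i<k.
net[1] = 5
net[2] = max(5+5-5, 12+0) = 12
net[3] = max(5+12-5, 12+5-5, 12+0) = 12
net[4] = max(5+12-5, 12+12-5, 12+5-5, 12+0) = 19
net[5] = max(5+19-5, 12+12-5, 12+12-5, 12+5-5, 32+0) = 32
net[6] = max(5+32-5, 12+19-5, 12+12-5, 12+12-5, 32+5-5, 22+0) = 32
net[7] = max(5+32-5, 12+32-5, 12+19-5, …, 22+5-5, 29+0) = 39
net[8] = max(5+39-5, 12+32-5, 12+32-5, …, 29+5-5, 29+0) = 39
net[9] = max(5+39-5, 12+39-5, 12+32-5, …, 29+5-5, 59+0) = 59
net[10] = max(5+59-5, 12+39-5, 12+39-5, …, 59+5-5, 42+0) = 59
net[11] = max(5+59-5, 12+59-5, 12+39-5, …, 42+5-5, 56+0) = 66
One optimal plan: pieces 9 + 2 (1 cut) → $71 − $5 = $66.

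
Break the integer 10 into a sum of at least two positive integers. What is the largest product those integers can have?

36

Define m[k] = max over 1≤i<k of i · max(k−i, m[k−i]); the inner max lets the remainder stay uncut if that's better.
m[2] = 1×max(1,0) = 1×1 = 1
m[3] = 1×max(2,1) = 1×2 = 2
m[4] = 2×max(2,1) = 2×2 = 4
m[5] = 2×max(3,2) = 2×3 = 6
m[6] = 3×max(3,2) = 3×3 = 9
m[7] = 2×max(5,6) = 2×6 = 12
m[8] = 2×max(6,9) = 2×9 = 18
m[9] = 3×max(6,9) = 3×9 = 27
m[10] = 2×max(8,18) = 2×18 = 36
One optimal split: 3 + 3 + 2 + 2; product 3×3×2×2 = 36.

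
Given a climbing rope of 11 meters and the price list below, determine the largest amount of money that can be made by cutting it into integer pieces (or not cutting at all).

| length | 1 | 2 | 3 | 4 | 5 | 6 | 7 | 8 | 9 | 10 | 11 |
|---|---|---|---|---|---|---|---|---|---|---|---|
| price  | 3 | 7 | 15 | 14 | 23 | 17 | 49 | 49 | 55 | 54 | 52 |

Consider every possible first cut. v[k] is the best of p[i]+v[k−i] over all sellable i≤k.
v[1] = 3
v[2] = 7
v[3] = 15
v[4] = 18  (first piece 1, then v[3]=15)
v[5] = 23
v[6] = 30  (first piece 3, then v[3]=15)
v[7] = 49
v[8] = 52  (first piece 1, then v[7]=49)
v[9] = 56  (first piece 2, then v[7]=49)
v[10] = 64  (first piece 3, then v[7]=49)
v[11] = 67  (first piece 1, then v[10]=64)
One optimal cutting: 7 + 3 + 1 → €49 + €15 + €3 = €67.

67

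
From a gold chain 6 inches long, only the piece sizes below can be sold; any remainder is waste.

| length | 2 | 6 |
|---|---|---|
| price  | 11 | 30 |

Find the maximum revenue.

Let f[k] be the best obtainable value from length k. For each k, try every first piece i and keep the best of price[i] + f[k−i].
f[1] = 0
f[2] = 11
f[3] = 11
f[4] = 22  (first piece 2, then f[2]=11)
f[5] = 22
f[6] = max(11+22, 30+0) = 33
One optimal cutting: 2 + 2 + 2 → $33.

33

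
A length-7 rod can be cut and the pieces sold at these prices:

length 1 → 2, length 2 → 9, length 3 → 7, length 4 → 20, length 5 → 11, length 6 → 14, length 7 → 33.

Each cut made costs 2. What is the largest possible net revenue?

33

Let v[k] be the best obtainable value from length k. For each k, try every first piece i and keep the best of price[i] + v[k−i] minus the 2 cut fee when i<k.
v[1] = 2
v[2] = max(2+2-2, 9+0) = 9
v[3] = max(2+9-2, 9+2-2, 7+0) = 9
v[4] = max(2+9-2, 9+9-2, 7+2-2, 20+0) = 20
v[5] = max(2+20-2, 9+9-2, 7+9-2, 20+2-2, 11+0) = 20
v[6] = max(2+20-2, 9+20-2, 7+9-2, 20+9-2, 11+2-2, 14+0) = 27
v[7] = max(2+27-2, 9+20-2, 7+20-2, …, 14+2-2, 33+0) = 33
Best is to make no cuts and sell whole for 33.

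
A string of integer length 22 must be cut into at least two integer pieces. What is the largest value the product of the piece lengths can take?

2916

Define g[k] = max over 1≤i<k of i · max(k−i, g[k−i]); the inner max lets the remainder stay uncut if that's better.
g[2] = 1×max(1,0) = 1×1 = 1
g[3] = 1×max(2,1) = 1×2 = 2
g[4] = 2×max(2,1) = 2×2 = 4
g[5] = 2×max(3,2) = 2×3 = 6
g[6] = 3×max(3,2) = 3×3 = 9
g[7] = 2×max(5,6) = 2×6 = 12
g[8] = 2×max(6,9) = 2×9 = 18
g[9] = 3×max(6,9) = 3×9 = 27
g[10] = 2×max(8,18) = 2×18 = 36
g[11] = 2×max(9,27) = 2×27 = 54
g[12] = 3×max(9,27) = 3×27 = 81
g[13] = 2×max(11,54) = 2×54 = 108
g[14] = 2×max(12,81) = 2×81 = 162
g[15] = 3×max(12,81) = 3×81 = 243
g[16] = 2×max(14,162) = 2×162 = 324
g[17] = 2×max(15,243) = 2×243 = 486
g[18] = 3×max(15,243) = 3×243 = 729
g[19] = 2×max(17,486) = 2×486 = 972
g[20] = 2×max(18,729) = 2×729 = 1458
g[21] = 3×max(18,729) = 3×729 = 2187
g[22] = 2×max(20,1458) = 2×1458 = 2916
One optimal split: 3 + 3 + 3 + 3 + 3 + 3 + 2 + 2; product 3×3×3×3×3×3×2×2 = 2916.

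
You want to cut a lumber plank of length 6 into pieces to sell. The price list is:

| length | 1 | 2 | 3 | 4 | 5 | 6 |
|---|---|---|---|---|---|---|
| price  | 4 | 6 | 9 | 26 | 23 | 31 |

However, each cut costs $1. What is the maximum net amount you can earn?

Let net[k] be the best obtainable value from length k. For each k, try every first piece i and keep the best of price[i] + net[k−i] minus the 1 cut fee when i<k.
net[1] = 4
net[2] = 7  (first piece 1, then net[1]=4)
net[3] = 10  (first piece 1, then net[2]=7)
net[4] = 26
net[5] = 29  (first piece 1, then net[4]=26)
net[6] = 32  (first piece 1, then net[5]=29)
One optimal plan: pieces 4 + 1 + 1 (2 cuts) → $34 − $2 = $32.

32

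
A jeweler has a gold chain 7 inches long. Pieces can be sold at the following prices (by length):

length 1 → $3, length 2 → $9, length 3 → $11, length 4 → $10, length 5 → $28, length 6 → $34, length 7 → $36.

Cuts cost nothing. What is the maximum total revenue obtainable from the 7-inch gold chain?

Let best[k] be the best obtainable value from length k. For each k, try every first piece i and keep the best of price[i] + best[k−i].
best[1] = 3
best[2] = 9
best[3] = 12  (first piece 1, then best[2]=9)
best[4] = 18  (first piece 2, then best[2]=9)
best[5] = 28
best[6] = 34
best[7] = 37  (first piece 1, then best[6]=34)
One optimal cutting: 6 + 1 → $34 + $3 = $37.

37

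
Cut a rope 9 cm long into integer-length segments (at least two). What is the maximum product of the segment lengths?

27

Define f[k] = max over 1≤i<k of i · max(k−i, f[k−i]); the inner max lets the remainder stay uncut if that's better.
Small cases: f[2]=1, f[3]=2.
f[4] = 2·max(2,1) = 2·2 = 4
f[5] = 2·max(3,2) = 2·3 = 6
f[6] = 3·max(3,2) = 3·3 = 9
f[7] = 2·max(5,6) = 2·6 = 12
f[8] = 2·max(6,9) = 2·9 = 18
f[9] = 3·max(6,9) = 3·9 = 27
One optimal split: 3 + 3 + 3; product 3·3·3 = 27.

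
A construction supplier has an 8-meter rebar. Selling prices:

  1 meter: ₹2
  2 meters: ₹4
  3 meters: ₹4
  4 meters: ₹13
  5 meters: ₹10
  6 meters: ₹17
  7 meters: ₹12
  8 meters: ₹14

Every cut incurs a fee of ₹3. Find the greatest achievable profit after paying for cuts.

23

Build net[k] bottom-up: net[k] = max over allowed piece i of (p[i] + net[k−i]) − 3 per cut.
net[1] = 2
net[2] = max(2+2-3, 4+0) = 4
net[3] = max(2+4-3, 4+2-3, 4+0) = 4
net[4] = max(2+4-3, 4+4-3, 4+2-3, 13+0) = 13
net[5] = max(2+13-3, 4+4-3, 4+4-3, 13+2-3, 10+0) = 12
net[6] = max(2+12-3, 4+13-3, 4+4-3, 13+4-3, 10+2-3, 17+0) = 17
net[7] = max(2+17-3, 4+12-3, 4+13-3, …, 17+2-3, 12+0) = 16
net[8] = max(2+16-3, 4+17-3, 4+12-3, …, 12+2-3, 14+0) = 23
One optimal plan: pieces 4 + 4 (1 cut) → ₹26 − ₹3 = ₹23.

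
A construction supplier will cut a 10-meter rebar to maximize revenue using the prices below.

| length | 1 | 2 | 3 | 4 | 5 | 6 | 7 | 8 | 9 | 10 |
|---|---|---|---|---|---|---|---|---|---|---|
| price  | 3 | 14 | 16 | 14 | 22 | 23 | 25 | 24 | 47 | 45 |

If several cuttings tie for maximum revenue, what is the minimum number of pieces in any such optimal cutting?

Consider every possible first cut. r[k] is the best of p[i]+r[k−i] over all sellable i≤k.
r[1] = 3
r[2] = 14
r[3] = 17  (first piece 1, then r[2]=14)
r[4] = 28  (first piece 2, then r[2]=14)
r[5] = 31  (first piece 1, then r[4]=28)
r[6] = 42  (first piece 2, then r[4]=28)
r[7] = 45  (first piece 1, then r[6]=42)
r[8] = 56  (first piece 2, then r[6]=42)
r[9] = 59  (first piece 1, then r[8]=56)
r[10] = 70  (first piece 2, then r[8]=56)
Maximum revenue is ₹70.
Now minimize piece count subject to staying optimal: for each k, pieces[k] = 1 + min over i with p[i]+r[k−i]=r[k] of pieces[k−i].
pieces[7] = 4
pieces[8] = 4
pieces[9] = 5
pieces[10] = 5

5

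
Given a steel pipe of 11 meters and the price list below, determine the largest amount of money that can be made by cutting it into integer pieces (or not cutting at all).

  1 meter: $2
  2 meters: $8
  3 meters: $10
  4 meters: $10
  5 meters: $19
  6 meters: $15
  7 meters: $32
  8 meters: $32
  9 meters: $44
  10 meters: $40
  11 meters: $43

Let r[k] be the best obtainable value from length k. For each k, try every first piece i and keep the best of price[i] + r[k−i].
r[1] = 2
r[2] = 8
r[3] = 10  (first piece 1, then r[2]=8)
r[4] = 16  (first piece 2, then r[2]=8)
r[5] = 19
r[6] = 24  (first piece 2, then r[4]=16)
r[7] = 32
r[8] = 34  (first piece 1, then r[7]=32)
r[9] = 44
r[10] = 46  (first piece 1, then r[9]=44)
r[11] = 52  (first piece 2, then r[9]=44)
One optimal cutting: 9 + 2 → $44 + $8 = $52.

52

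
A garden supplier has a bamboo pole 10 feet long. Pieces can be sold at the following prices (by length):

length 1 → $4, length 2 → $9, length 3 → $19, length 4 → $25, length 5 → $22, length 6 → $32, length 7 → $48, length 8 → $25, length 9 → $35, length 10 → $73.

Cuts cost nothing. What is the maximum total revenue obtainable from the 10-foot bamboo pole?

73

Build r[k] bottom-up: r[k] = max over allowed piece i of (p[i] + r[k−i]).
r[1] = 4
r[2] = max(4+4, 9+0) = 9
r[3] = max(4+9, 9+4, 19+0) = 19
r[4] = max(4+19, 9+9, 19+4, 25+0) = 25
r[5] = max(4+25, 9+19, 19+9, 25+4, 22+0) = 29
r[6] = max(4+29, 9+25, 19+19, 25+9, 22+4, 32+0) = 38
r[7] = max(4+38, 9+29, 19+25, …, 32+4, 48+0) = 48
r[8] = max(4+48, 9+38, 19+29, …, 48+4, 25+0) = 52
r[9] = max(4+52, 9+48, 19+38, …, 25+4, 35+0) = 57
r[10] = max(4+57, 9+52, 19+48, …, 35+4, 73+0) = 73
Best is to sell the whole 10-foot piece uncut for $73.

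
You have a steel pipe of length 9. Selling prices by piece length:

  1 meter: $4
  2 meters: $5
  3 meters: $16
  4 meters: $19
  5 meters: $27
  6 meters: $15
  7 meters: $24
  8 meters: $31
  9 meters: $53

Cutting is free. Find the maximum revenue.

53

Let r[k] be the best obtainable value from length k. For each k, try every first piece i and keep the best of price[i] + r[k−i].
r[1] = 4
r[2] = max(4+4, 5+0) = 8
r[3] = max(4+8, 5+4, 16+0) = 16
r[4] = max(4+16, 5+8, 16+4, 19+0) = 20
r[5] = max(4+20, 5+16, 16+8, 19+4, 27+0) = 27
r[6] = max(4+27, 5+20, 16+16, 19+8, 27+4, 15+0) = 32
r[7] = max(4+32, 5+27, 16+20, …, 15+4, 24+0) = 36
r[8] = max(4+36, 5+32, 16+27, …, 24+4, 31+0) = 43
r[9] = max(4+43, 5+36, 16+32, …, 31+4, 53+0) = 53
Best is to sell the whole 9-meter piece uncut for $53.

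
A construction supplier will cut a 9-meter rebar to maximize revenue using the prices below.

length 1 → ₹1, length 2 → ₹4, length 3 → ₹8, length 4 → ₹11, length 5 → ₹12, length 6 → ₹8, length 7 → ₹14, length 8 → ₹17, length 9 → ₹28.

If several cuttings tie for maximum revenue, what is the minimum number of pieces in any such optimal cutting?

1

Build r[k] bottom-up: r[k] = max over allowed piece i of (p[i] + r[k−i]).
r[1] = 1
r[2] = max(1+1, 4+0) = 4
r[3] = max(1+4, 4+1, 8+0) = 8
r[4] = max(1+8, 4+4, 8+1, 11+0) = 11
r[5] = max(1+11, 4+8, 8+4, 11+1, 12+0) = 12
r[6] = max(1+12, 4+11, 8+8, 11+4, 12+1, 8+0) = 16
r[7] = max(1+16, 4+12, 8+11, …, 8+1, 14+0) = 19
r[8] = max(1+19, 4+16, 8+12, …, 14+1, 17+0) = 22
r[9] = max(1+22, 4+19, 8+16, …, 17+1, 28+0) = 28
Maximum revenue is ₹28.
Now minimize piece count subject to staying optimal: for each k, pieces[k] = 1 + min over i with p[i]+r[k−i]=r[k] of pieces[k−i].
pieces[6] = 2
pieces[7] = 2
pieces[8] = 2
pieces[9] = 1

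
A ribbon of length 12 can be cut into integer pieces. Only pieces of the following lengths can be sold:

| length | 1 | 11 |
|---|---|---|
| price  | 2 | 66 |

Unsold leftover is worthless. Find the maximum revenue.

68

Build f[k] bottom-up: f[k] = max over allowed piece i of (p[i] + f[k−i]).
f[1] = 2
f[2] = 4  (first piece 1, then f[1]=2)
f[3] = 6  (first piece 1, then f[2]=4)
f[4] = 8  (first piece 1, then f[3]=6)
f[5] = 10  (first piece 1, then f[4]=8)
f[6] = 12  (first piece 1, then f[5]=10)
f[7] = 14  (first piece 1, then f[6]=12)
f[8] = 16  (first piece 1, then f[7]=14)
f[9] = 18  (first piece 1, then f[8]=16)
f[10] = 20  (first piece 1, then f[9]=18)
f[11] = 66
f[12] = 68  (first piece 1, then f[11]=66)
One optimal cutting: 11 + 1 → ¢68.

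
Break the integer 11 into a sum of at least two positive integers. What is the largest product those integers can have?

Fill prod[k] for k=2..11: at each k try every first piece i and multiply by the better of (k−i) uncut or prod[k−i].
prod[2] = 1·max(1,0) = 1·1 = 1
prod[3] = max(1·2, 2·1) = 2
prod[4] = max(1·3, 2·2, 3·1) = 4
prod[5] = max(1·4, 2·3, 3·2, 4·1) = 6
prod[6] = max(1·6, 2·4, 3·3, 4·2, 5·1) = 9
prod[7] = max(1·9, 2·6, 3·4, 4·3, 5·2, 6·1) = 12
prod[8] = max(1·12, 2·9, 3·6, …, 6·2, 7·1) = 18
prod[9] = max(1·18, 2·12, 3·9, …, 7·2, 8·1) = 27
prod[10] = max(1·27, 2·18, 3·12, …, 8·2, 9·1) = 36
prod[11] = max(1·36, 2·27, 3·18, …, 9·2, 10·1) = 54
One optimal split: 3 + 3 + 3 + 2; product 3·3·3·2 = 54.

54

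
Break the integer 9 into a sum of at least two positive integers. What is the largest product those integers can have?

27

Fill prod[k] for k=2..9: at each k try every first piece i and multiply by the better of (k−i) uncut or prod[k−i].
prod[2] = 1·max(1,0) = 1·1 = 1
prod[3] = 1·max(2,1) = 1·2 = 2
prod[4] = 2·max(2,1) = 2·2 = 4
prod[5] = 2·max(3,2) = 2·3 = 6
prod[6] = 3·max(3,2) = 3·3 = 9
prod[7] = 2·max(5,6) = 2·6 = 12
prod[8] = 2·max(6,9) = 2·9 = 18
prod[9] = 3·max(6,9) = 3·9 = 27
One optimal split: 3 + 3 + 3; product 3·3·3 = 27.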